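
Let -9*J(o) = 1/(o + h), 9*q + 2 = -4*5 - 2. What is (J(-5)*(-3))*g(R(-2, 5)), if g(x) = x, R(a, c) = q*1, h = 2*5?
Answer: -8/45 ≈ -0.17778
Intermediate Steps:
h = 10
q = -8/3 (q = -2/9 + (-4*5 - 2)/9 = -2/9 + (-20 - 2)/9 = -2/9 + (⅑)*(-22) = -2/9 - 22/9 = -8/3 ≈ -2.6667)
R(a, c) = -8/3 (R(a, c) = -8/3*1 = -8/3)
J(o) = -1/(9*(10 + o)) (J(o) = -1/(9*(o + 10)) = -1/(9*(10 + o)))
(J(-5)*(-3))*g(R(-2, 5)) = (-1/(90 + 9*(-5))*(-3))*(-8/3) = (-1/(90 - 45)*(-3))*(-8/3) = (-1/45*(-3))*(-8/3) = (-1*1/45*(-3))*(-8/3) = -1/45*(-3)*(-8/3) = (1/15)*(-8/3) = -8/45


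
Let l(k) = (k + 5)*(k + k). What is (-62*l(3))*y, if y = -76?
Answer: 226176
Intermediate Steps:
l(k) = 2*k*(5 + k) (l(k) = (5 + k)*(2*k) = 2*k*(5 + k))
(-62*l(3))*y = -124*3*(5 + 3)*(-76) = -124*3*8*(-76) = -62*48*(-76) = -2976*(-76) = 226176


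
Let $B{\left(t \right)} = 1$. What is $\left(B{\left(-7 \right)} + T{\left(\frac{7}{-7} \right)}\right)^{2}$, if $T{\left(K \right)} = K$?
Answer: $0$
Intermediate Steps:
$\left(B{\left(-7 \right)} + T{\left(\frac{7}{-7} \right)}\right)^{2} = \left(1 + \frac{7}{-7}\right)^{2} = \left(1 + 7 \left(- \frac{1}{7}\right)\right)^{2} = \left(1 - 1\right)^{2} = 0^{2} = 0$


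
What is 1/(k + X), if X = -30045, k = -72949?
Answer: -1/102994 ≈ -9.7093e-6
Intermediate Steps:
1/(k + X) = 1/(-72949 - 30045) = 1/(-102994) = -1/102994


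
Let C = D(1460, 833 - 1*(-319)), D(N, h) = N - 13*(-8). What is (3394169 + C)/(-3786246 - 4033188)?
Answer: -1131911/2606478 ≈ -0.43427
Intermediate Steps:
D(N, h) = 104 + N (D(N, h) = N + 104 = 104 + N)
C = 1564 (C = 104 + 1460 = 1564)
(3394169 + C)/(-3786246 - 4033188) = (3394169 + 1564)/(-3786246 - 4033188) = 3395733/(-7819434) = 3395733*(-1/7819434) = -1131911/2606478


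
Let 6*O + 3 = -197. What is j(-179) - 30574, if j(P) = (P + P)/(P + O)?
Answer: -19474564/637 ≈ -30572.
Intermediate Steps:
O = -100/3 (O = -½ + (⅙)*(-197) = -½ - 197/6 = -100/3 ≈ -33.333)
j(P) = 2*P/(-100/3 + P) (j(P) = (P + P)/(P - 100/3) = (2*P)/(-100/3 + P) = 2*P/(-100/3 + P))
j(-179) - 30574 = 6*(-179)/(-100 + 3*(-179)) - 30574 = 6*(-179)/(-100 - 537) - 30574 = 6*(-179)/(-637) - 30574 = 6*(-179)*(-1/637) - 30574 = 1074/637 - 30574 = -19474564/637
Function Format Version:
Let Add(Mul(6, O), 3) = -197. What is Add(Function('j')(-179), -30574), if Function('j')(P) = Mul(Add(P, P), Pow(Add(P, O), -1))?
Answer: Rational(-19474564, 637) ≈ -30572.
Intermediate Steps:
O = Rational(-100, 3) (O = Add(Rational(-1, 2), Mul(Rational(1, 6), -197)) = Add(Rational(-1, 2), Rational(-197, 6)) = Rational(-100, 3) ≈ -33.333)
Function('j')(P) = Mul(2, P, Pow(Add(Rational(-100, 3), P), -1)) (Function('j')(P) = Mul(Add(P, P), Pow(Add(P, Rational(-100, 3)), -1)) = Mul(Mul(2, P), Pow(Add(Rational(-100, 3), P), -1)) = Mul(2, P, Pow(Add(Rational(-100, 3), P), -1)))
Add(Function('j')(-179), -30574) = Add(Mul(6, -179, Pow(Add(-100, Mul(3, -179)), -1)), -30574) = Add(Mul(6, -179, Pow(Add(-100, -537), -1)), -30574) = Add(Mul(6, -179, Pow(-637, -1)), -30574) = Add(Mul(6, -179, Rational(-1, 637)), -30574) = Add(Rational(1074, 637), -30574) = Rational(-19474564, 637)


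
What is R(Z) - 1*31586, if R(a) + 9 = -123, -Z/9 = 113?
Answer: -31718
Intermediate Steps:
Z = -1017 (Z = -9*113 = -1017)
R(a) = -132 (R(a) = -9 - 123 = -132)
R(Z) - 1*31586 = -132 - 1*31586 = -132 - 31586 = -31718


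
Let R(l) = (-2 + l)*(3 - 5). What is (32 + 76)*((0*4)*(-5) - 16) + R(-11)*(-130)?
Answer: -5108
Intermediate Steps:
R(l) = 4 - 2*l (R(l) = (-2 + l)*(-2) = 4 - 2*l)
(32 + 76)*((0*4)*(-5) - 16) + R(-11)*(-130) = (32 + 76)*((0*4)*(-5) - 16) + (4 - 2*(-11))*(-130) = 108*(0*(-5) - 16) + (4 + 22)*(-130) = 108*(0 - 16) + 26*(-130) = 108*(-16) - 3380 = -1728 - 3380 = -5108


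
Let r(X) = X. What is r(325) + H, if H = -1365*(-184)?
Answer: 251485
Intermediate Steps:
H = 251160
r(325) + H = 325 + 251160 = 251485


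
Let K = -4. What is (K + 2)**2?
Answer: 4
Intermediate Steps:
(K + 2)**2 = (-4 + 2)**2 = (-2)**2 = 4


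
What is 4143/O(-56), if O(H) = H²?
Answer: 4143/3136 ≈ 1.3211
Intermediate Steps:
4143/O(-56) = 4143/((-56)²) = 4143/3136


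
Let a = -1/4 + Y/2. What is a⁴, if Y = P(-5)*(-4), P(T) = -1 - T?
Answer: 1185921/256 ≈ 4632.5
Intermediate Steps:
Y = -16 (Y = (-1 - 1*(-5))*(-4) = (-1 + 5)*(-4) = 4*(-4) = -16)
a = -33/4 (a = -1/4 - 16/2 = -1*¼ - 16*½ = -¼ - 8 = -33/4 ≈ -8.2500)
a⁴ = (-33/4)⁴ = 1185921/256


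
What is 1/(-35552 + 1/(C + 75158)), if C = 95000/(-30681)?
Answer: -2305827598/81976782733415 ≈ -2.8128e-5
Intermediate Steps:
C = -95000/30681 (C = 95000*(-1/30681) = -95000/30681 ≈ -3.0964)
1/(-35552 + 1/(C + 75158)) = 1/(-35552 + 1/(-95000/30681 + 75158)) = 1/(-35552 + 1/(2305827598/30681)) = 1/(-35552 + 30681/2305827598) = 1/(-81976782733415/2305827598) = -2305827598/81976782733415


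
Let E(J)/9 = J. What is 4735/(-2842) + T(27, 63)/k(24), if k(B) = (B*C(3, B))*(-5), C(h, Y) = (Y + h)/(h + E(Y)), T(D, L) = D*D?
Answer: -2895491/56840 ≈ -50.941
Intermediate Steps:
E(J) = 9*J
T(D, L) = D²
C(h, Y) = (Y + h)/(h + 9*Y)
k(B) = -5*B*(3 + B)/(3 + 9*B) (k(B) = (B*((B + 3)/(3 + 9*B)))*(-5) = (B*((3 + B)/(3 + 9*B)))*(-5) = (B*(3 + B)/(3 + 9*B))*(-5) = -5*B*(3 + B)/(3 + 9*B))
4735/(-2842) + T(27, 63)/k(24) = 4735/(-2842) + 27²/((-5*24*(3 + 24)/(3 + 9*24))) = 4735*(-1/2842) + 729/((-5*24*27/(3 + 216))) = -4735/2842 + 729/((-5*24*27/219)) = -4735/2842 + 729/((-5*24*1/219*27)) = -4735/2842 + 729/(-1080/73) = -4735/2842 + 729*(-73/1080) = -4735/2842 - 1971/40 = -2895491/56840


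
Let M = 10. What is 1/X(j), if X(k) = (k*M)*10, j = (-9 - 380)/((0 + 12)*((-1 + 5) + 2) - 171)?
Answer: 99/38900 ≈ 0.0025450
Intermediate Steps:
j = 389/99 (j = -389/(12*(4 + 2) - 171) = -389/(12*6 - 171) = -389/(72 - 171) = -389/(-99) = -389*(-1/99) = 389/99 ≈ 3.9293)
X(k) = 100*k (X(k) = (k*10)*10 = (10*k)*10 = 100*k)
1/X(j) = 1/(100*(389/99)) = 1/(38900/99) = 99/38900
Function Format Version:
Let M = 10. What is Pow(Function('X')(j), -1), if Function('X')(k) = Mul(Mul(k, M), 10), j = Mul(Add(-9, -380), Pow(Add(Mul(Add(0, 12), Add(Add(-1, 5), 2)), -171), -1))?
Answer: Rational(99, 38900) ≈ 0.0025450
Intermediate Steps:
j = Rational(389, 99) (j = Mul(-389, Pow(Add(Mul(12, Add(4, 2)), -171), -1)) = Mul(-389, Pow(Add(Mul(12, 6), -171), -1)) = Mul(-389, Pow(Add(72, -171), -1)) = Mul(-389, Pow(-99, -1)) = Mul(-389, Rational(-1, 99)) = Rational(389, 99) ≈ 3.9293)
Function('X')(k) = Mul(100, k) (Function('X')(k) = Mul(Mul(k, 10), 10) = Mul(Mul(10, k), 10) = Mul(100, k))
Pow(Function('X')(j), -1) = Pow(Mul(100, Rational(389, 99)), -1) = Pow(Rational(38900, 99), -1) = Rational(99, 38900)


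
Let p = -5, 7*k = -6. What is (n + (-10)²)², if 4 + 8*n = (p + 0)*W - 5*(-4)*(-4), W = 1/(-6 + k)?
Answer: 1183566409/147456 ≈ 8026.6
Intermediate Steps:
k = -6/7 (k = (⅐)*(-6) = -6/7 ≈ -0.85714)
W = -7/48 (W = 1/(-6 - 6/7) = 1/(-48/7) = -7/48 ≈ -0.14583)
n = -3997/384 (n = -½ + ((-5 + 0)*(-7/48) - 5*(-4)*(-4))/8 = -½ + (-5*(-7/48) + 20*(-4))/8 = -½ + (35/48 - 80)/8 = -½ + (⅛)*(-3805/48) = -½ - 3805/384 = -3997/384 ≈ -10.409)
(n + (-10)²)² = (-3997/384 + (-10)²)² = (-3997/384 + 100)² = (34403/384)² = 1183566409/147456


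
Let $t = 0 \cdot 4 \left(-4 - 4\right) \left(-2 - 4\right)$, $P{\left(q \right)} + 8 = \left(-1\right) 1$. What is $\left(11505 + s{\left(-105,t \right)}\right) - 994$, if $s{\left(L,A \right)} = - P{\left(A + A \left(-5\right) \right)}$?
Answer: $10520$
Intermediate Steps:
$P{\left(q \right)} = -9$ ($P{\left(q \right)} = -8 - 1 = -9$)
$t = 0$ ($t = 0 \left(\left(-8\right) \left(-6\right)\right) = 0 \cdot 48 = 0$)
$s{\left(L,A \right)} = 9$ ($s{\left(L,A \right)} = \left(-1\right) \left(-9\right) = 9$)
$\left(11505 + s{\left(-105,t \right)}\right) - 994 = \left(11505 + 9\right) - 994 = 11514 - 994 = 10520$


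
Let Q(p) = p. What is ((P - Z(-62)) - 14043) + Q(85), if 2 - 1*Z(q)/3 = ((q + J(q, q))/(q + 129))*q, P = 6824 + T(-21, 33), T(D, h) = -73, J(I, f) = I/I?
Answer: -471925/67 ≈ -7043.7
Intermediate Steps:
J(I, f) = 1
P = 6751 (P = 6824 - 73 = 6751)
Z(q) = 6 - 3*q*(1 + q)/(129 + q) (Z(q) = 6 - 3*(q + 1)/(q + 129)*q = 6 - 3*(1 + q)/(129 + q)*q = 6 - 3*q*(1 + q)/(129 + q))
((P - Z(-62)) - 14043) + Q(85) = ((6751 - 3*(258 - 62 - 1*(-62)²)/(129 - 62)) - 14043) + 85 = ((6751 - 3*(258 - 62 - 1*3844)/67) - 14043) + 85 = ((6751 - 3*(258 - 62 - 3844)/67) - 14043) + 85 = ((6751 - 3*(-3648)/67) - 14043) + 85 = ((6751 - 1*(-10944/67)) - 14043) + 85 = ((6751 + 10944/67) - 14043) + 85 = (463261/67 - 14043) + 85 = -477620/67 + 85 = -471925/67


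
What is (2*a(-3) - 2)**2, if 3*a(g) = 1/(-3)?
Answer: 400/81 ≈ 4.9383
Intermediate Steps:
a(g) = -1/9 (a(g) = (1/3)/(-3) = (1/3)*(-1/3) = -1/9)
(2*a(-3) - 2)**2 = (2*(-1/9) - 2)**2 = (-2/9 - 2)**2 = (-20/9)**2 = 400/81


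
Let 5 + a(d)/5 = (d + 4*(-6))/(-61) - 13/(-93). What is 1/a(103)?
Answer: -5673/174595 ≈ -0.032492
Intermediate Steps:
a(d) = -126700/5673 - 5*d/61 (a(d) = -25 + 5*((d + 4*(-6))/(-61) - 13/(-93)) = -25 + 5*((d - 24)*(-1/61) - 13*(-1/93)) = -25 + 5*((-24 + d)*(-1/61) + 13/93) = -25 + 5*((24/61 - d/61) + 13/93) = -25 + 5*(3025/5673 - d/61) = -25 + (15125/5673 - 5*d/61) = -126700/5673 - 5*d/61)
1/a(103) = 1/(-126700/5673 - 5/61*103) = 1/(-126700/5673 - 515/61) = 1/(-174595/5673) = -5673/174595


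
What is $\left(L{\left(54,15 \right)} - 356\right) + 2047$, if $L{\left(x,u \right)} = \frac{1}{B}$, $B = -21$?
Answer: $\frac{35510}{21} \approx 1691.0$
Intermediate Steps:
$L{\left(x,u \right)} = - \frac{1}{21}$ ($L{\left(x,u \right)} = \frac{1}{-21} = - \frac{1}{21}$)
$\left(L{\left(54,15 \right)} - 356\right) + 2047 = \left(- \frac{1}{21} - 356\right) + 2047 = - \frac{7477}{21} + 2047 = \frac{35510}{21}$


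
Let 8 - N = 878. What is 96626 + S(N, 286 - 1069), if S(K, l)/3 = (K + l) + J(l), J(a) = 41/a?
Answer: 23925046/261 ≈ 91667.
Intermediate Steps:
N = -870 (N = 8 - 1*878 = 8 - 878 = -870)
S(K, l) = 3*K + 3*l + 123/l (S(K, l) = 3*((K + l) + 41/l) = 3*(K + l + 41/l) = 3*K + 3*l + 123/l)
96626 + S(N, 286 - 1069) = 96626 + 3*(41 + (286 - 1069)*(-870 + (286 - 1069)))/(286 - 1069) = 96626 + 3*(41 - 783*(-870 - 783))/(-783) = 96626 + 3*(-1/783)*(41 - 783*(-1653)) = 96626 + 3*(-1/783)*(41 + 1294299) = 96626 + 3*(-1/783)*1294340 = 96626 - 1294340/261 = 23925046/261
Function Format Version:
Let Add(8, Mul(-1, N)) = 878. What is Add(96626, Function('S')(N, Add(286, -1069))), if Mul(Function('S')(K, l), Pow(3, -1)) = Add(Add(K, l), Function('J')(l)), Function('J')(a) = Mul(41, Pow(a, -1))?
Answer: Rational(23925046, 261) ≈ 91667.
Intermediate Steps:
N = -870 (N = Add(8, Mul(-1, 878)) = Add(8, -878) = -870)
Function('S')(K, l) = Add(Mul(3, K), Mul(3, l), Mul(123, Pow(l, -1))) (Function('S')(K, l) = Mul(3, Add(Add(K, l), Mul(41, Pow(l, -1)))) = Mul(3, Add(K, l, Mul(41, Pow(l, -1)))) = Add(Mul(3, K), Mul(3, l), Mul(123, Pow(l, -1))))
Add(96626, Function('S')(N, Add(286, -1069))) = Add(96626, Mul(3, Pow(Add(286, -1069), -1), Add(41, Mul(Add(286, -1069), Add(-870, Add(286, -1069)))))) = Add(96626, Mul(3, Pow(-783, -1), Add(41, Mul(-783, Add(-870, -783))))) = Add(96626, Mul(3, Rational(-1, 783), Add(41, Mul(-783, -1653)))) = Add(96626, Mul(3, Rational(-1, 783), Add(41, 1294299))) = Add(96626, Mul(3, Rational(-1, 783), 1294340)) = Add(96626, Rational(-1294340, 261)) = Rational(23925046, 261)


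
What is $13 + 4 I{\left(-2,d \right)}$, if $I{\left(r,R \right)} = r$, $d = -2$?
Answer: $5$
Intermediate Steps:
$13 + 4 I{\left(-2,d \right)} = 13 + 4 \left(-2\right) = 13 - 8 = 5$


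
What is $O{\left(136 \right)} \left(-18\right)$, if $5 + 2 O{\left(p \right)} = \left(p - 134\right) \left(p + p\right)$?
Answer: $-4851$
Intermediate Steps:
$O{\left(p \right)} = - \frac{5}{2} + p \left(-134 + p\right)$ ($O{\left(p \right)} = - \frac{5}{2} + \frac{\left(p - 134\right) \left(p + p\right)}{2} = - \frac{5}{2} + \frac{\left(-134 + p\right) 2 p}{2} = - \frac{5}{2} + \frac{2 p \left(-134 + p\right)}{2} = - \frac{5}{2} + p \left(-134 + p\right)$)
$O{\left(136 \right)} \left(-18\right) = \left(- \frac{5}{2} + 136^{2} - 18224\right) \left(-18\right) = \left(- \frac{5}{2} + 18496 - 18224\right) \left(-18\right) = \frac{539}{2} \left(-18\right) = -4851$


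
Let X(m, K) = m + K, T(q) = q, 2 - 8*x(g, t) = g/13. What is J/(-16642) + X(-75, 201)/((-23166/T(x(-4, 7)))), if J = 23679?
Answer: -264406801/185624868 ≈ -1.4244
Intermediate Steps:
x(g, t) = 1/4 - g/104 (x(g, t) = 1/4 - g/(8*13) = 1/4 - g/104)
X(m, K) = K + m
J/(-16642) + X(-75, 201)/((-23166/T(x(-4, 7)))) = 23679/(-16642) + (201 - 75)/((-23166/(1/4 - 1/104*(-4)))) = 23679*(-1/16642) + 126/((-23166/(1/4 + 1/26))) = -23679/16642 + 126/((-23166/15/52)) = -23679/16642 + 126/((-23166*52/15)) = -23679/16642 + 126/(-401544/5) = -23679/16642 + 126*(-5/401544) = -23679/16642 - 35/22308 = -264406801/185624868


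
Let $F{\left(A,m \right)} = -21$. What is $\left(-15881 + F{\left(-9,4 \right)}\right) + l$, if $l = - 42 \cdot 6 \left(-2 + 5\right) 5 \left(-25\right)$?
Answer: $78598$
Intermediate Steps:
$l = 94500$ ($l = - 42 \cdot 6 \cdot 3 \cdot 5 \left(-25\right) = - 42 \cdot 18 \cdot 5 \left(-25\right) = - 42 \cdot 90 \left(-25\right) = \left(-42\right) \left(-2250\right) = 94500$)
$\left(-15881 + F{\left(-9,4 \right)}\right) + l = \left(-15881 - 21\right) + 94500 = -15902 + 94500 = 78598$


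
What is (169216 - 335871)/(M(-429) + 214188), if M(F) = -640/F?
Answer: -71494995/91887292 ≈ -0.77807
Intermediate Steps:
(169216 - 335871)/(M(-429) + 214188) = (169216 - 335871)/(-640/(-429) + 214188) = -166655/(-640*(-1/429) + 214188) = -166655/(640/429 + 214188) = -166655/91887292/429 = -166655*429/91887292 = -71494995/91887292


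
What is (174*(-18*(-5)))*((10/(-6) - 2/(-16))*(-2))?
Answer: 48285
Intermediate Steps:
(174*(-18*(-5)))*((10/(-6) - 2/(-16))*(-2)) = (174*90)*((10*(-⅙) - 2*(-1/16))*(-2)) = 15660*((-5/3 + ⅛)*(-2)) = 15660*(-37/24*(-2)) = 15660*(37/12) = 48285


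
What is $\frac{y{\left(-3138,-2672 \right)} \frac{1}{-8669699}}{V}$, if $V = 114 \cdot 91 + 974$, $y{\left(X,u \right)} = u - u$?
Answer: $0$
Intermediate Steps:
$y{\left(X,u \right)} = 0$
$V = 11348$ ($V = 10374 + 974 = 11348$)
$\frac{y{\left(-3138,-2672 \right)} \frac{1}{-8669699}}{V} = \frac{0 \frac{1}{-8669699}}{11348} = 0 \left(- \frac{1}{8669699}\right) \frac{1}{11348} = 0 \cdot \frac{1}{11348} = 0$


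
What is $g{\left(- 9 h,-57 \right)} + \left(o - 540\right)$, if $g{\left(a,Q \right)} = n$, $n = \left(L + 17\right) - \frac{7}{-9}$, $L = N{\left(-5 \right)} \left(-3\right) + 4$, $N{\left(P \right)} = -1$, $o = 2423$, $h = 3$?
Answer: $\frac{17170}{9} \approx 1907.8$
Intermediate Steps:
$L = 7$ ($L = \left(-1\right) \left(-3\right) + 4 = 3 + 4 = 7$)
$n = \frac{223}{9}$ ($n = \left(7 + 17\right) - \frac{7}{-9} = 24 - - \frac{7}{9} = 24 + \frac{7}{9} = \frac{223}{9} \approx 24.778$)
$g{\left(a,Q \right)} = \frac{223}{9}$
$g{\left(- 9 h,-57 \right)} + \left(o - 540\right) = \frac{223}{9} + \left(2423 - 540\right) = \frac{223}{9} + 1883 = \frac{17170}{9}$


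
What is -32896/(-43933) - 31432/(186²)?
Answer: -60708010/379976517 ≈ -0.15977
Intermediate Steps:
-32896/(-43933) - 31432/(186²) = -32896*(-1/43933) - 31432/34596 = 32896/43933 - 31432*1/34596 = 32896/43933 - 7858/8649 = -60708010/379976517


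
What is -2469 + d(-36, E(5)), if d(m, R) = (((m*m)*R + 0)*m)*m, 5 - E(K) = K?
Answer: -2469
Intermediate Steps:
E(K) = 5 - K
d(m, R) = R*m⁴ (d(m, R) = ((m²*R + 0)*m)*m = ((R*m² + 0)*m)*m = ((R*m²)*m)*m = (R*m³)*m = R*m⁴)
-2469 + d(-36, E(5)) = -2469 + (5 - 1*5)*(-36)⁴ = -2469 + (5 - 5)*1679616 = -2469 + 0*1679616 = -2469 + 0 = -2469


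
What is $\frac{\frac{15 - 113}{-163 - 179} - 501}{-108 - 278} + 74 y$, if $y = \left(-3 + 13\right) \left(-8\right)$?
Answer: $- \frac{195334949}{33003} \approx -5918.7$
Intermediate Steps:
$y = -80$ ($y = 10 \left(-8\right) = -80$)
$\frac{\frac{15 - 113}{-163 - 179} - 501}{-108 - 278} + 74 y = \frac{\frac{15 - 113}{-163 - 179} - 501}{-108 - 278} + 74 \left(-80\right) = \frac{- \frac{98}{-342} - 501}{-386} - 5920 = \left(\left(-98\right) \left(- \frac{1}{342}\right) - 501\right) \left(- \frac{1}{386}\right) - 5920 = \left(\frac{49}{171} - 501\right) \left(- \frac{1}{386}\right) - 5920 = \left(- \frac{85622}{171}\right) \left(- \frac{1}{386}\right) - 5920 = \frac{42811}{33003} - 5920 = - \frac{195334949}{33003}$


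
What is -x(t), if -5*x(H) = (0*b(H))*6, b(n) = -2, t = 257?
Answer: 0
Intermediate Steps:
x(H) = 0 (x(H) = -0*(-2)*6/5 = -0*6 = -⅕*0 = 0)
-x(t) = -1*0 = 0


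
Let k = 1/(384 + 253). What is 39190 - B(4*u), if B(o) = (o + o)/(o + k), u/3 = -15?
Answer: 4493256890/114659 ≈ 39188.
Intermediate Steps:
u = -45 (u = 3*(-15) = -45)
k = 1/637 ≈ 0.0015699
B(o) = 2*o/(1/637 + o) (B(o) = (o + o)/(o + 1/637) = (2*o)/(1/637 + o) = 2*o/(1/637 + o))
39190 - B(4*u) = 39190 - 1274*4*(-45)/(1 + 637*(4*(-45))) = 39190 - 1274*(-180)/(1 + 637*(-180)) = 39190 - 1274*(-180)/(1 - 114660) = 39190 - 1274*(-180)/(-114659) = 39190 - 1274*(-180)*(-1)/114659 = 39190 - 1*229320/114659 = 39190 - 229320/114659 = 4493256890/114659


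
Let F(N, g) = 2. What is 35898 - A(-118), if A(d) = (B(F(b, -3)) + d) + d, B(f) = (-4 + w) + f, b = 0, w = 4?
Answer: 36132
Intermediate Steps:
B(f) = f (B(f) = (-4 + 4) + f = 0 + f = f)
A(d) = 2 + 2*d (A(d) = (2 + d) + d = 2 + 2*d)
35898 - A(-118) = 35898 - (2 + 2*(-118)) = 35898 - (2 - 236) = 35898 - 1*(-234) = 35898 + 234 = 36132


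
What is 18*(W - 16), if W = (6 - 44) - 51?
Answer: -1890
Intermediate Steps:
W = -89 (W = -38 - 51 = -89)
18*(W - 16) = 18*(-89 - 16) = 18*(-105) = -1890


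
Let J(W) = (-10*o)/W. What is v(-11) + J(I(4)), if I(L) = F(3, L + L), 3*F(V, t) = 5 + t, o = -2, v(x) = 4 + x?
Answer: -31/13 ≈ -2.3846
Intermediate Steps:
F(V, t) = 5/3 + t/3 (F(V, t) = (5 + t)/3 = 5/3 + t/3)
I(L) = 5/3 + 2*L/3 (I(L) = 5/3 + (L + L)/3 = 5/3 + (2*L)/3 = 5/3 + 2*L/3)
J(W) = 20/W (J(W) = (-10*(-2))/W = 20/W)
v(-11) + J(I(4)) = (4 - 11) + 20/(5/3 + (2/3)*4) = -7 + 20/(5/3 + 8/3) = -7 + 20/(13/3) = -7 + 20*(3/13) = -7 + 60/13 = -31/13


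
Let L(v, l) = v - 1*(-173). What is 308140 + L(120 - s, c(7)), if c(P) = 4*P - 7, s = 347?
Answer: 308086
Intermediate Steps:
c(P) = -7 + 4*P
L(v, l) = 173 + v (L(v, l) = v + 173 = 173 + v)
308140 + L(120 - s, c(7)) = 308140 + (173 + (120 - 1*347)) = 308140 + (173 + (120 - 347)) = 308140 + (173 - 227) = 308140 - 54 = 308086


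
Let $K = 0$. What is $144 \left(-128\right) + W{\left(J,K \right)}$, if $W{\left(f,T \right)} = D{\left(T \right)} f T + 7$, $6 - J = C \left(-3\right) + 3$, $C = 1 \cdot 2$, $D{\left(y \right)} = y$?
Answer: $-18425$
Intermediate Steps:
$C = 2$
$J = 9$ ($J = 6 - \left(2 \left(-3\right) + 3\right) = 6 - \left(-6 + 3\right) = 6 - -3 = 6 + 3 = 9$)
$W{\left(f,T \right)} = 7 + f T^{2}$ ($W{\left(f,T \right)} = T f T + 7 = f T^{2} + 7 = 7 + f T^{2}$)
$144 \left(-128\right) + W{\left(J,K \right)} = 144 \left(-128\right) + \left(7 + 9 \cdot 0^{2}\right) = -18432 + \left(7 + 9 \cdot 0\right) = -18432 + \left(7 + 0\right) = -18432 + 7 = -18425$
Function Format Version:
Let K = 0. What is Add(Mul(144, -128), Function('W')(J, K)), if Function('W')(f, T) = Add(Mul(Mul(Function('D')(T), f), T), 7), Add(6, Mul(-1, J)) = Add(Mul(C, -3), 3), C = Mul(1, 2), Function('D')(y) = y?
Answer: -18425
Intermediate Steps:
C = 2
J = 9 (J = Add(6, Mul(-1, Add(Mul(2, -3), 3))) = Add(6, Mul(-1, Add(-6, 3))) = Add(6, Mul(-1, -3)) = Add(6, 3) = 9)
Function('W')(f, T) = Add(7, Mul(f, Pow(T, 2))) (Function('W')(f, T) = Add(Mul(Mul(T, f), T), 7) = Add(Mul(f, Pow(T, 2)), 7) = Add(7, Mul(f, Pow(T, 2))))
Add(Mul(144, -128), Function('W')(J, K)) = Add(Mul(144, -128), Add(7, Mul(9, Pow(0, 2)))) = Add(-18432, Add(7, Mul(9, 0))) = Add(-18432, Add(7, 0)) = Add(-18432, 7) = -18425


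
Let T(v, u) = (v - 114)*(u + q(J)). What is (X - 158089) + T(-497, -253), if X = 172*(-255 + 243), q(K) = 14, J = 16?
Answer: -14124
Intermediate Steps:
X = -2064 (X = 172*(-12) = -2064)
T(v, u) = (-114 + v)*(14 + u) (T(v, u) = (v - 114)*(u + 14) = (-114 + v)*(14 + u))
(X - 158089) + T(-497, -253) = (-2064 - 158089) + (-1596 - 114*(-253) + 14*(-497) - 253*(-497)) = -160153 + (-1596 + 28842 - 6958 + 125741) = -160153 + 146029 = -14124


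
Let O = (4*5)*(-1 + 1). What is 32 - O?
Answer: 32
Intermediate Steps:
O = 0 (O = 20*0 = 0)
32 - O = 32 - 1*0 = 32 + 0 = 32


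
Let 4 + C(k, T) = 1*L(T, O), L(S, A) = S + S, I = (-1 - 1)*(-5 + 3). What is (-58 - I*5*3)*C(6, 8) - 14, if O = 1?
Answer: -1430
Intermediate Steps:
I = 4 (I = -2*(-2) = 4)
L(S, A) = 2*S
C(k, T) = -4 + 2*T (C(k, T) = -4 + 1*(2*T) = -4 + 2*T)
(-58 - I*5*3)*C(6, 8) - 14 = (-58 - 4*5*3)*(-4 + 2*8) - 14 = (-58 - 20*3)*(-4 + 16) - 14 = (-58 - 1*60)*12 - 14 = (-58 - 60)*12 - 14 = -118*12 - 14 = -1416 - 14 = -1430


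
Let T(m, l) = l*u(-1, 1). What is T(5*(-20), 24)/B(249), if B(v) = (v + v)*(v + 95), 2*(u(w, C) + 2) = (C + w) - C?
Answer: -5/14276 ≈ -0.00035024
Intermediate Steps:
u(w, C) = -2 + w/2 (u(w, C) = -2 + ((C + w) - C)/2 = -2 + w/2)
T(m, l) = -5*l/2 (T(m, l) = l*(-2 + (½)*(-1)) = l*(-2 - ½) = l*(-5/2) = -5*l/2)
B(v) = 2*v*(95 + v) (B(v) = (2*v)*(95 + v) = 2*v*(95 + v))
T(5*(-20), 24)/B(249) = (-5/2*24)/((2*249*(95 + 249))) = -60/(2*249*344) = -60/171312 = -60*1/171312 = -5/14276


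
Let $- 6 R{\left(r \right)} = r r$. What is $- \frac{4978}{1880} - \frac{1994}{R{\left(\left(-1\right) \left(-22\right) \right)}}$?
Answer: $\frac{2510371}{113740} \approx 22.071$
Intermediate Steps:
$R{\left(r \right)} = - \frac{r^{2}}{6}$ ($R{\left(r \right)} = - \frac{r r}{6} = - \frac{r^{2}}{6}$)
$- \frac{4978}{1880} - \frac{1994}{R{\left(\left(-1\right) \left(-22\right) \right)}} = - \frac{4978}{1880} - \frac{1994}{\left(- \frac{1}{6}\right) \left(\left(-1\right) \left(-22\right)\right)^{2}} = \left(-4978\right) \frac{1}{1880} - \frac{1994}{\left(- \frac{1}{6}\right) 22^{2}} = - \frac{2489}{940} - \frac{1994}{\left(- \frac{1}{6}\right) 484} = - \frac{2489}{940} - \frac{1994}{- \frac{242}{3}} = - \frac{2489}{940} - - \frac{2991}{121} = - \frac{2489}{940} + \frac{2991}{121} = \frac{2510371}{113740}$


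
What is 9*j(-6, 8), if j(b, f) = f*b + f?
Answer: -360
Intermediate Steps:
j(b, f) = f + b*f (j(b, f) = b*f + f = f + b*f)
9*j(-6, 8) = 9*(8*(1 - 6)) = 9*(8*(-5)) = 9*(-40) = -360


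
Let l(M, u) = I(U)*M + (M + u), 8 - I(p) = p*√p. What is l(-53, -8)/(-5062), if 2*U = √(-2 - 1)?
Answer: 485/5062 - 53*√2*3^(¾)*I^(3/2)/20248 ≈ 0.10178 - 0.0059667*I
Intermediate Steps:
U = I*√3/2 (U = √(-2 - 1)/2 = √(-3)/2 = (I*√3)/2 = I*√3/2 ≈ 0.86602*I)
I(p) = 8 - p^(3/2) (I(p) = 8 - p*√p = 8 - p^(3/2))
l(M, u) = M + u + M*(8 - √2*3^(¾)*I^(3/2)/4) (l(M, u) = (8 - (I*√3/2)^(3/2))*M + (M + u) = (8 - √2*3^(¾)*I^(3/2)/4)*M + (M + u) = M*(8 - √2*3^(¾)*I^(3/2)/4) + (M + u) = M + u + M*(8 - √2*3^(¾)*I^(3/2)/4))
l(-53, -8)/(-5062) = (-8 + 9*(-53) - ¼*(-53)*√2*3^(¾)*I^(3/2))/(-5062) = (-8 - 477 + 53*√2*3^(¾)*I^(3/2)/4)*(-1/5062) = (-485 + 53*√2*3^(¾)*I^(3/2)/4)*(-1/5062) = 485/5062 - 53*√2*3^(¾)*I^(3/2)/20248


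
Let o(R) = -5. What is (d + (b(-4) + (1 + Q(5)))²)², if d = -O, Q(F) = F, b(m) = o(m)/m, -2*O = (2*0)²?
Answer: 707281/256 ≈ 2762.8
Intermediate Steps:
O = 0 (O = -(2*0)²/2 = -½*0² = -½*0 = 0)
b(m) = -5/m
d = 0 (d = -1*0 = 0)
(d + (b(-4) + (1 + Q(5)))²)² = (0 + (-5/(-4) + (1 + 5))²)² = (0 + (-5*(-¼) + 6)²)² = (0 + (5/4 + 6)²)² = (0 + (29/4)²)² = (0 + 841/16)² = (841/16)² = 707281/256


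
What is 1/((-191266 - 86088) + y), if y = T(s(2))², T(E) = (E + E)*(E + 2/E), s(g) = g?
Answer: -1/277210 ≈ -3.6074e-6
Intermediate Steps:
T(E) = 2*E*(E + 2/E) (T(E) = (2*E)*(E + 2/E) = 2*E*(E + 2/E))
y = 144 (y = (4 + 2*2²)² = (4 + 2*4)² = (4 + 8)² = 12² = 144)
1/((-191266 - 86088) + y) = 1/((-191266 - 86088) + 144) = 1/(-277354 + 144) = 1/(-277210) = -1/277210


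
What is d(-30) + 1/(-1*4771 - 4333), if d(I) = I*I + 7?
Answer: 8257327/9104 ≈ 907.00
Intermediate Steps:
d(I) = 7 + I² (d(I) = I² + 7 = 7 + I²)
d(-30) + 1/(-1*4771 - 4333) = (7 + (-30)²) + 1/(-1*4771 - 4333) = (7 + 900) + 1/(-4771 - 4333) = 907 + 1/(-9104) = 907 - 1/9104 = 8257327/9104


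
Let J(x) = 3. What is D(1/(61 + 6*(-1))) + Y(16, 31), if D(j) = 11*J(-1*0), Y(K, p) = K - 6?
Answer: 43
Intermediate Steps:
Y(K, p) = -6 + K
D(j) = 33 (D(j) = 11*3 = 33)
D(1/(61 + 6*(-1))) + Y(16, 31) = 33 + (-6 + 16) = 33 + 10 = 43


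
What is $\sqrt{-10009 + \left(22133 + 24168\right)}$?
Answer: $2 \sqrt{9073} \approx 190.5$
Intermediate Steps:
$\sqrt{-10009 + \left(22133 + 24168\right)} = \sqrt{-10009 + 46301} = \sqrt{36292} = 2 \sqrt{9073}$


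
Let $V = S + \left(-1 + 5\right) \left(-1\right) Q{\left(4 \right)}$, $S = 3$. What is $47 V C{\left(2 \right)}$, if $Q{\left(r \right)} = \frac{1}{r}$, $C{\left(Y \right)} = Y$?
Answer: $188$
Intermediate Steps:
$V = 2$ ($V = 3 + \frac{\left(-1 + 5\right) \left(-1\right)}{4} = 3 + 4 \left(-1\right) \frac{1}{4} = 3 - 1 = 2$)
$47 V C{\left(2 \right)} = 47 \cdot 2 \cdot 2 = 94 \cdot 2 = 188$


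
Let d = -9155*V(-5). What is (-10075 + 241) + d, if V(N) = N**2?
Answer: -238709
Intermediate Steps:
d = -228875 (d = -9155*(-5)**2 = -9155*25 = -228875)
(-10075 + 241) + d = (-10075 + 241) - 228875 = -9834 - 228875 = -238709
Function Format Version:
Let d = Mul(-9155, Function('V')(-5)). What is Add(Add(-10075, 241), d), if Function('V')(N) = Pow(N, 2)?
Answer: -238709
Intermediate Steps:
d = -228875 (d = Mul(-9155, Pow(-5, 2)) = Mul(-9155, 25) = -228875)
Add(Add(-10075, 241), d) = Add(Add(-10075, 241), -228875) = Add(-9834, -228875) = -238709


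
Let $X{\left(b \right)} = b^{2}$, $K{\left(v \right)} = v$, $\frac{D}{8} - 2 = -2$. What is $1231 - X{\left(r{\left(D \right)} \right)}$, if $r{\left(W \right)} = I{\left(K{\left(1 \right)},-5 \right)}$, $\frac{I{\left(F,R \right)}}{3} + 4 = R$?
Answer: $502$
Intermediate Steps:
$D = 0$ ($D = 16 + 8 \left(-2\right) = 16 - 16 = 0$)
$I{\left(F,R \right)} = -12 + 3 R$
$r{\left(W \right)} = -27$ ($r{\left(W \right)} = -12 + 3 \left(-5\right) = -12 - 15 = -27$)
$1231 - X{\left(r{\left(D \right)} \right)} = 1231 - \left(-27\right)^{2} = 1231 - 729 = 502$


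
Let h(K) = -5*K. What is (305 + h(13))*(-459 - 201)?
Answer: -158400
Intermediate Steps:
(305 + h(13))*(-459 - 201) = (305 - 5*13)*(-459 - 201) = (305 - 65)*(-660) = 240*(-660) = -158400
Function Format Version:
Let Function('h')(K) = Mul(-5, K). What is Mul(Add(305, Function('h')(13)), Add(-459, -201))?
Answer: -158400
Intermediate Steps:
Mul(Add(305, Function('h')(13)), Add(-459, -201)) = Mul(Add(305, Mul(-5, 13)), Add(-459, -201)) = Mul(Add(305, -65), -660) = Mul(240, -660) = -158400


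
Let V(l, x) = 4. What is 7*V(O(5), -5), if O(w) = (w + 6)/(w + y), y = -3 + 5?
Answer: 28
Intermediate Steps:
y = 2
O(w) = (6 + w)/(2 + w) (O(w) = (w + 6)/(w + 2) = (6 + w)/(2 + w))
7*V(O(5), -5) = 7*4 = 28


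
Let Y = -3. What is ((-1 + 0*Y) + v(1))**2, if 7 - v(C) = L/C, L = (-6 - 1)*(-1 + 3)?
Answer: 400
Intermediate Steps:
L = -14 (L = -7*2 = -14)
v(C) = 7 + 14/C (v(C) = 7 - (-14)/C = 7 + 14/C)
((-1 + 0*Y) + v(1))**2 = ((-1 + 0*(-3)) + (7 + 14/1))**2 = ((-1 + 0) + (7 + 14*1))**2 = (-1 + (7 + 14))**2 = (-1 + 21)**2 = 20**2 = 400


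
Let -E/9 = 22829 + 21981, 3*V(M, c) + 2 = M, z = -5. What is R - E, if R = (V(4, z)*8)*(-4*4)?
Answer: 1209614/3 ≈ 4.0320e+5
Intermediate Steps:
V(M, c) = -⅔ + M/3
R = -256/3 (R = ((-⅔ + (⅓)*4)*8)*(-4*4) = ((-⅔ + 4/3)*8)*(-16) = ((⅔)*8)*(-16) = (16/3)*(-16) = -256/3 ≈ -85.333)
E = -403290 (E = -9*(22829 + 21981) = -9*44810 = -403290)
R - E = -256/3 - 1*(-403290) = -256/3 + 403290 = 1209614/3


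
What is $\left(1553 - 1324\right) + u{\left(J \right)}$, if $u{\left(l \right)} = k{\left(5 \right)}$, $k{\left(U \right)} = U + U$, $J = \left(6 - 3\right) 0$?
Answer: $239$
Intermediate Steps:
$J = 0$ ($J = 3 \cdot 0 = 0$)
$k{\left(U \right)} = 2 U$
$u{\left(l \right)} = 10$ ($u{\left(l \right)} = 2 \cdot 5 = 10$)
$\left(1553 - 1324\right) + u{\left(J \right)} = \left(1553 - 1324\right) + 10 = 229 + 10 = 239$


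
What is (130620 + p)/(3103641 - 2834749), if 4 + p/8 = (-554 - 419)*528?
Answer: -994841/67223 ≈ -14.799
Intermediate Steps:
p = -4109984 (p = -32 + 8*((-554 - 419)*528) = -32 + 8*(-973*528) = -32 + 8*(-513744) = -32 - 4109952 = -4109984)
(130620 + p)/(3103641 - 2834749) = (130620 - 4109984)/(3103641 - 2834749) = -3979364/268892 = -3979364*1/268892 = -994841/67223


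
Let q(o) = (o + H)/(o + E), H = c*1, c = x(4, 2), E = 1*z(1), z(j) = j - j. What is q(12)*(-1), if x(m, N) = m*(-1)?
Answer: -2/3 ≈ -0.66667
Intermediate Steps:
z(j) = 0
x(m, N) = -m
E = 0 (E = 1*0 = 0)
c = -4 (c = -1*4 = -4)
H = -4 (H = -4*1 = -4)
q(o) = (-4 + o)/o (q(o) = (o - 4)/(o + 0) = (-4 + o)/o)
q(12)*(-1) = ((-4 + 12)/12)*(-1) = ((1/12)*8)*(-1) = (2/3)*(-1) = -2/3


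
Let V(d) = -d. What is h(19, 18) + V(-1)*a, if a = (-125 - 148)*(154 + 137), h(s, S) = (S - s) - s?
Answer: -79463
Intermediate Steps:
h(s, S) = S - 2*s
a = -79443 (a = -273*291 = -79443)
h(19, 18) + V(-1)*a = (18 - 2*19) - 1*(-1)*(-79443) = (18 - 38) + 1*(-79443) = -20 - 79443 = -79463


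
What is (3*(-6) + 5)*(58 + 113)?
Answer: -2223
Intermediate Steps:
(3*(-6) + 5)*(58 + 113) = (-18 + 5)*171 = -13*171 = -2223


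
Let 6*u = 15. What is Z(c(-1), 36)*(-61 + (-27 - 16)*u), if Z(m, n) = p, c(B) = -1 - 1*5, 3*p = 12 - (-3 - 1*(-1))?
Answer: -2359/3 ≈ -786.33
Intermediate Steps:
p = 14/3 (p = (12 - (-3 - 1*(-1)))/3 = (12 - (-3 + 1))/3 = (12 - 1*(-2))/3 = (12 + 2)/3 = (1/3)*14 = 14/3 ≈ 4.6667)
u = 5/2 (u = (1/6)*15 = 5/2 ≈ 2.5000)
c(B) = -6 (c(B) = -1 - 5 = -6)
Z(m, n) = 14/3
Z(c(-1), 36)*(-61 + (-27 - 16)*u) = 14*(-61 + (-27 - 16)*(5/2))/3 = 14*(-61 - 43*5/2)/3 = 14*(-61 - 215/2)/3 = (14/3)*(-337/2) = -2359/3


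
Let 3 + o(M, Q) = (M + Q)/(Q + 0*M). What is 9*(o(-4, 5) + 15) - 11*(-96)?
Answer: 5829/5 ≈ 1165.8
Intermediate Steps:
o(M, Q) = -3 + (M + Q)/Q (o(M, Q) = -3 + (M + Q)/(Q + 0*M) = -3 + (M + Q)/(Q + 0) = -3 + (M + Q)/Q)
9*(o(-4, 5) + 15) - 11*(-96) = 9*((-2 - 4/5) + 15) - 11*(-96) = 9*((-2 - 4*⅕) + 15) + 1056 = 9*((-2 - ⅘) + 15) + 1056 = 9*(-14/5 + 15) + 1056 = 9*(61/5) + 1056 = 549/5 + 1056 = 5829/5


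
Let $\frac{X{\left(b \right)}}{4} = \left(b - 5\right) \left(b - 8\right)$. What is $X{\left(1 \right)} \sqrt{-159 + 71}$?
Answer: $224 i \sqrt{22} \approx 1050.7 i$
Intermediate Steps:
$X{\left(b \right)} = 4 \left(-8 + b\right) \left(-5 + b\right)$ ($X{\left(b \right)} = 4 \left(b - 5\right) \left(b - 8\right) = 4 \left(-5 + b\right) \left(-8 + b\right) = 4 \left(-8 + b\right) \left(-5 + b\right)$)
$X{\left(1 \right)} \sqrt{-159 + 71} = \left(160 - 52 + 4 \cdot 1^{2}\right) \sqrt{-159 + 71} = \left(160 - 52 + 4 \cdot 1\right) \sqrt{-88} = \left(160 - 52 + 4\right) 2 i \sqrt{22} = 112 \cdot 2 i \sqrt{22} = 224 i \sqrt{22}$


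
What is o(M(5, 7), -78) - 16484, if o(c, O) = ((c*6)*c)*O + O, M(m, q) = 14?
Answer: -108290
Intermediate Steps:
o(c, O) = O + 6*O*c² (o(c, O) = ((6*c)*c)*O + O = (6*c²)*O + O = 6*O*c² + O = O + 6*O*c²)
o(M(5, 7), -78) - 16484 = -78*(1 + 6*14²) - 16484 = -78*(1 + 6*196) - 16484 = -78*(1 + 1176) - 16484 = -78*1177 - 16484 = -91806 - 16484 = -108290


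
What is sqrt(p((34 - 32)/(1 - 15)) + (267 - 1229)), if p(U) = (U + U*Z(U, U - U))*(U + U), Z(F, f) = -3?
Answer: 9*I*sqrt(582)/7 ≈ 31.017*I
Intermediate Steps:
p(U) = -4*U**2 (p(U) = (U + U*(-3))*(U + U) = (U - 3*U)*(2*U) = (-2*U)*(2*U) = -4*U**2)
sqrt(p((34 - 32)/(1 - 15)) + (267 - 1229)) = sqrt(-4*(34 - 32)**2/(1 - 15)**2 + (267 - 1229)) = sqrt(-4*(2/(-14))**2 - 962) = sqrt(-4*(2*(-1/14))**2 - 962) = sqrt(-4*(-1/7)**2 - 962) = sqrt(-4*1/49 - 962) = sqrt(-4/49 - 962) = sqrt(-47142/49) = 9*I*sqrt(582)/7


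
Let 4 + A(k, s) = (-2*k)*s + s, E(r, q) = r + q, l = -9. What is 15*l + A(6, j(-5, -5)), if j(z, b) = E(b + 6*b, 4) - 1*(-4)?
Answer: 158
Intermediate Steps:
E(r, q) = q + r
j(z, b) = 8 + 7*b (j(z, b) = (4 + (b + 6*b)) - 1*(-4) = (4 + 7*b) + 4 = 8 + 7*b)
A(k, s) = -4 + s - 2*k*s (A(k, s) = -4 + ((-2*k)*s + s) = -4 + (-2*k*s + s) = -4 + (s - 2*k*s) = -4 + s - 2*k*s)
15*l + A(6, j(-5, -5)) = 15*(-9) + (-4 + (8 + 7*(-5)) - 2*6*(8 + 7*(-5))) = -135 + (-4 + (8 - 35) - 2*6*(8 - 35)) = -135 + (-4 - 27 - 2*6*(-27)) = -135 + (-4 - 27 + 324) = -135 + 293 = 158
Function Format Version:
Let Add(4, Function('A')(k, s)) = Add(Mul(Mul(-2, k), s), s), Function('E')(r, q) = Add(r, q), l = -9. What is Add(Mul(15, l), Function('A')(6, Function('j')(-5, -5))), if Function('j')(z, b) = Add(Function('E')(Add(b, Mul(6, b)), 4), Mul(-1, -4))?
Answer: 158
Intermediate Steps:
Function('E')(r, q) = Add(q, r)
Function('j')(z, b) = Add(8, Mul(7, b)) (Function('j')(z, b) = Add(Add(4, Add(b, Mul(6, b))), Mul(-1, -4)) = Add(Add(4, Mul(7, b)), 4) = Add(8, Mul(7, b)))
Function('A')(k, s) = Add(-4, s, Mul(-2, k, s)) (Function('A')(k, s) = Add(-4, Add(Mul(Mul(-2, k), s), s)) = Add(-4, Add(Mul(-2, k, s), s)) = Add(-4, Add(s, Mul(-2, k, s))) = Add(-4, s, Mul(-2, k, s)))
Add(Mul(15, l), Function('A')(6, Function('j')(-5, -5))) = Add(Mul(15, -9), Add(-4, Add(8, Mul(7, -5)), Mul(-2, 6, Add(8, Mul(7, -5))))) = Add(-135, Add(-4, Add(8, -35), Mul(-2, 6, Add(8, -35)))) = Add(-135, Add(-4, -27, Mul(-2, 6, -27))) = Add(-135, Add(-4, -27, 324)) = Add(-135, 293) = 158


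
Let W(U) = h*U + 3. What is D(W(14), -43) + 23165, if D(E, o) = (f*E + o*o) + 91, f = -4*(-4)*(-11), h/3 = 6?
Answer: -19775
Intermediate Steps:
h = 18 (h = 3*6 = 18)
f = -176 (f = 16*(-11) = -176)
W(U) = 3 + 18*U (W(U) = 18*U + 3 = 3 + 18*U)
D(E, o) = 91 + o² - 176*E (D(E, o) = (-176*E + o*o) + 91 = (-176*E + o²) + 91 = (o² - 176*E) + 91 = 91 + o² - 176*E)
D(W(14), -43) + 23165 = (91 + (-43)² - 176*(3 + 18*14)) + 23165 = (91 + 1849 - 176*(3 + 252)) + 23165 = (91 + 1849 - 176*255) + 23165 = (91 + 1849 - 44880) + 23165 = -42940 + 23165 = -19775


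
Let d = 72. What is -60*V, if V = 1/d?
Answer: -⅚ ≈ -0.83333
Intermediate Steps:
V = 1/72 ≈ 0.013889
-60*V = -60*1/72 = -⅚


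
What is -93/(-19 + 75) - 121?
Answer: -6869/56 ≈ -122.66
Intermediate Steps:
-93/(-19 + 75) - 121 = -93/56 - 121 = -6869/56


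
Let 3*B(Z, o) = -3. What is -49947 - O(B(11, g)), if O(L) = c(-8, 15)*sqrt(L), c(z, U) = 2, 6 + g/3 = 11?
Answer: -49947 - 2*I ≈ -49947.0 - 2.0*I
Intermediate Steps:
g = 15 (g = -18 + 3*11 = -18 + 33 = 15)
B(Z, o) = -1 (B(Z, o) = (1/3)*(-3) = -1)
O(L) = 2*sqrt(L)
-49947 - O(B(11, g)) = -49947 - 2*sqrt(-1) = -49947 - 2*I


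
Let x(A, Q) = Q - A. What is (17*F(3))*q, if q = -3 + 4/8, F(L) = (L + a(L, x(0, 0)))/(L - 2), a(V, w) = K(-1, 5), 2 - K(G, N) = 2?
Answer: -255/2 ≈ -127.50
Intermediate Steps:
K(G, N) = 0 (K(G, N) = 2 - 1*2 = 2 - 2 = 0)
a(V, w) = 0
F(L) = L/(-2 + L) (F(L) = (L + 0)/(L - 2) = L/(-2 + L))
q = -5/2 (q = -3 + 4*(1/8) = -3 + 1/2 = -5/2 ≈ -2.5000)
(17*F(3))*q = (17*(3/(-2 + 3)))*(-5/2) = (17*(3/1))*(-5/2) = (17*(3*1))*(-5/2) = (17*3)*(-5/2) = 51*(-5/2) = -255/2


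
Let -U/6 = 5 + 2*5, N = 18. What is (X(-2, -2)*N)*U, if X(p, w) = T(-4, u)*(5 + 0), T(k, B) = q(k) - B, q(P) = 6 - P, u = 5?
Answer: -40500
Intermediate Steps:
T(k, B) = 6 - B - k (T(k, B) = (6 - k) - B = 6 - B - k)
X(p, w) = 25 (X(p, w) = (6 - 1*5 - 1*(-4))*(5 + 0) = (6 - 5 + 4)*5 = 5*5 = 25)
U = -90 (U = -6*(5 + 2*5) = -6*(5 + 10) = -6*15 = -90)
(X(-2, -2)*N)*U = (25*18)*(-90) = 450*(-90) = -40500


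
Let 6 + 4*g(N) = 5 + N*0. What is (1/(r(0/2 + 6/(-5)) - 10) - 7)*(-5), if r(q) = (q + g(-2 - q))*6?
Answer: 6595/187 ≈ 35.267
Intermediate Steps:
g(N) = -¼ (g(N) = -3/2 + (5 + N*0)/4 = -3/2 + (5 + 0)/4 = -3/2 + (¼)*5 = -3/2 + 5/4 = -¼)
r(q) = -3/2 + 6*q (r(q) = (q - ¼)*6 = (-¼ + q)*6 = -3/2 + 6*q)
(1/(r(0/2 + 6/(-5)) - 10) - 7)*(-5) = (1/((-3/2 + 6*(0/2 + 6/(-5))) - 10) - 7)*(-5) = (1/((-3/2 + 6*(0*(½) + 6*(-⅕))) - 10) - 7)*(-5) = (1/((-3/2 + 6*(0 - 6/5)) - 10) - 7)*(-5) = (1/((-3/2 + 6*(-6/5)) - 10) - 7)*(-5) = (1/((-3/2 - 36/5) - 10) - 7)*(-5) = (1/(-87/10 - 10) - 7)*(-5) = (1/(-187/10) - 7)*(-5) = (-10/187 - 7)*(-5) = -1319/187*(-5) = 6595/187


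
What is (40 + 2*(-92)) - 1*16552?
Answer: -16696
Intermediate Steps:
(40 + 2*(-92)) - 1*16552 = (40 - 184) - 16552 = -144 - 16552 = -16696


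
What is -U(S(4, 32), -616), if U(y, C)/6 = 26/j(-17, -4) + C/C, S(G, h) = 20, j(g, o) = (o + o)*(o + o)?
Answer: -135/16 ≈ -8.4375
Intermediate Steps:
j(g, o) = 4*o² (j(g, o) = (2*o)*(2*o) = 4*o²)
U(y, C) = 135/16 (U(y, C) = 6*(26/((4*(-4)²)) + C/C) = 6*(26/((4*16)) + 1) = 6*(26/64 + 1) = 6*(26*(1/64) + 1) = 6*(13/32 + 1) = 6*(45/32) = 135/16)
-U(S(4, 32), -616) = -1*135/16 = -135/16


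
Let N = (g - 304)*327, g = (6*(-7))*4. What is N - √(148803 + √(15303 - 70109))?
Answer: -154344 - √(148803 + I*√54806) ≈ -1.5473e+5 - 0.30344*I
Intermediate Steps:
g = -168 (g = -42*4 = -168)
N = -154344 (N = (-168 - 304)*327 = -472*327 = -154344)
N - √(148803 + √(15303 - 70109)) = -154344 - √(148803 + √(15303 - 70109)) = -154344 - √(148803 + √(-54806)) = -154344 - √(148803 + I*√54806)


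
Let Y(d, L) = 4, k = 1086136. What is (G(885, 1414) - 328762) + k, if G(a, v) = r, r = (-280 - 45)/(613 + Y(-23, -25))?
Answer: 467299433/617 ≈ 7.5737e+5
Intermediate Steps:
r = -325/617 (r = (-280 - 45)/(613 + 4) = -325/617 ≈ -0.52674)
G(a, v) = -325/617
(G(885, 1414) - 328762) + k = (-325/617 - 328762) + 1086136 = -202846479/617 + 1086136 = 467299433/617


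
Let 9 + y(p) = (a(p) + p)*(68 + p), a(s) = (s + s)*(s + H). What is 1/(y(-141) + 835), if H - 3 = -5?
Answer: -1/2932679 ≈ -3.4099e-7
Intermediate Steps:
H = -2 (H = 3 - 5 = -2)
a(s) = 2*s*(-2 + s) (a(s) = (s + s)*(s - 2) = (2*s)*(-2 + s) = 2*s*(-2 + s))
y(p) = -9 + (68 + p)*(p + 2*p*(-2 + p)) (y(p) = -9 + (2*p*(-2 + p) + p)*(68 + p) = -9 + (p + 2*p*(-2 + p))*(68 + p) = -9 + (68 + p)*(p + 2*p*(-2 + p)))
1/(y(-141) + 835) = 1/((-9 - 204*(-141) + 2*(-141)³ + 133*(-141)²) + 835) = 1/((-9 + 28764 + 2*(-2803221) + 133*19881) + 835) = 1/((-9 + 28764 - 5606442 + 2644173) + 835) = 1/(-2933514 + 835) = 1/(-2932679) = -1/2932679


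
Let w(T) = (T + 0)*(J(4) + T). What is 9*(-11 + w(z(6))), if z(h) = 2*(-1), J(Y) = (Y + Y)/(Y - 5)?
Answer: 81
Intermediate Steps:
J(Y) = 2*Y/(-5 + Y) (J(Y) = (2*Y)/(-5 + Y) = 2*Y/(-5 + Y))
z(h) = -2
w(T) = T*(-8 + T) (w(T) = (T + 0)*(2*4/(-5 + 4) + T) = T*(2*4/(-1) + T) = T*(2*4*(-1) + T) = T*(-8 + T))
9*(-11 + w(z(6))) = 9*(-11 - 2*(-8 - 2)) = 9*(-11 - 2*(-10)) = 9*(-11 + 20) = 9*9 = 81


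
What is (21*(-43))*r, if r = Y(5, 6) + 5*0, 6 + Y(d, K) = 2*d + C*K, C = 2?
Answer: -14448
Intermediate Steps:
Y(d, K) = -6 + 2*K + 2*d (Y(d, K) = -6 + (2*d + 2*K) = -6 + (2*K + 2*d) = -6 + 2*K + 2*d)
r = 16 (r = (-6 + 2*6 + 2*5) + 5*0 = (-6 + 12 + 10) + 0 = 16 + 0 = 16)
(21*(-43))*r = (21*(-43))*16 = -903*16 = -14448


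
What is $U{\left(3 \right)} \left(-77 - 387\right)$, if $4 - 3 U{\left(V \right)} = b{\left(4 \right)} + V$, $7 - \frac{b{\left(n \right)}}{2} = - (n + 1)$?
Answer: $\frac{10672}{3} \approx 3557.3$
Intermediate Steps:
$b{\left(n \right)} = 16 + 2 n$ ($b{\left(n \right)} = 14 - 2 \left(- (n + 1)\right) = 14 - 2 \left(- (1 + n)\right) = 14 - 2 \left(-1 - n\right) = 14 + \left(2 + 2 n\right) = 16 + 2 n$)
$U{\left(V \right)} = - \frac{20}{3} - \frac{V}{3}$ ($U{\left(V \right)} = \frac{4}{3} - \frac{\left(16 + 2 \cdot 4\right) + V}{3} = \frac{4}{3} - \frac{\left(16 + 8\right) + V}{3} = \frac{4}{3} - \frac{24 + V}{3} = \frac{4}{3} - \left(8 + \frac{V}{3}\right) = - \frac{20}{3} - \frac{V}{3}$)
$U{\left(3 \right)} \left(-77 - 387\right) = \left(- \frac{20}{3} - 1\right) \left(-77 - 387\right) = \left(- \frac{20}{3} - 1\right) \left(-464\right) = \left(- \frac{23}{3}\right) \left(-464\right) = \frac{10672}{3}$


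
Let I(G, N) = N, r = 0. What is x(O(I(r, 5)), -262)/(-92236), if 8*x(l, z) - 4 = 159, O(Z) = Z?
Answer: -163/737888 ≈ -0.00022090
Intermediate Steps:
x(l, z) = 163/8 (x(l, z) = ½ + (⅛)*159 = ½ + 159/8 = 163/8)
x(O(I(r, 5)), -262)/(-92236) = (163/8)/(-92236) = (163/8)*(-1/92236) = -163/737888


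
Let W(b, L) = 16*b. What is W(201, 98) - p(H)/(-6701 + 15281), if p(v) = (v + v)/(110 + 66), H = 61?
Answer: 2428208579/755040 ≈ 3216.0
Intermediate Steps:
p(v) = v/88 (p(v) = (2*v)/176 = (2*v)*(1/176) = v/88)
W(201, 98) - p(H)/(-6701 + 15281) = 16*201 - (1/88)*61/(-6701 + 15281) = 3216 - 61/(88*8580) = 3216 - 1*61/755040 = 3216 - 61/755040 = 2428208579/755040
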